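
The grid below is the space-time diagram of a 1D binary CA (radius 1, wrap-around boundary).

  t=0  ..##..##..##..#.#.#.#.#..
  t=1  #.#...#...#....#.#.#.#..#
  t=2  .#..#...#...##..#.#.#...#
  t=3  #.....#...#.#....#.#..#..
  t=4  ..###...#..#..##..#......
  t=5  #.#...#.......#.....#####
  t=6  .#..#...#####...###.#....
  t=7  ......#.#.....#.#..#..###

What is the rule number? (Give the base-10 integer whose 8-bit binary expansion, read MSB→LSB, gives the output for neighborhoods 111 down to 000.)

41

  [7] ### => .  t=4,i=3
  [6] ##. => .  t=0,i=3
  [5] #.# => #  t=0,i=15
  [4] #.. => .  t=0,i=4
  [3] .## => #  t=0,i=2
  [2] .#. => .  t=0,i=14
  [1] ..# => .  t=0,i=1
  [0] ... => #  t=0,i=0
  bits 00101001 = 41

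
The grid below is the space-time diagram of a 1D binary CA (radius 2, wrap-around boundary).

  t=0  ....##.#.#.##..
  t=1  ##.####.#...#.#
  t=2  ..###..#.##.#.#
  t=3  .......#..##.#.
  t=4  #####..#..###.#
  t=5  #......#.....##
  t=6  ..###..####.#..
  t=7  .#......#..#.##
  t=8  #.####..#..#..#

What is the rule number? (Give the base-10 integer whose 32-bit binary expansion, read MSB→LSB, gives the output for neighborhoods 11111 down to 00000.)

  nb #####: next=.  (t=4,i=1, bit31=0)
  nb ####.: next=.  (t=1,i=5, bit30=0)
  nb ###.#: next=.  (t=1,i=1, bit29=0)
  nb ###..: next=.  (t=2,i=4, bit28=0)
  nb ##.##: next=#  (t=1,i=2, bit27=1)
  nb ##.#.: next=#  (t=0,i=6, bit26=1)
  nb ##..#: next=.  (t=2,i=5, bit25=0)
  nb ##...: next=.  (t=0,i=13, bit24=0)
  nb #.###: next=#  (t=1,i=3, bit23=1)
  nb #.##.: next=.  (t=0,i=11, bit22=0)
  nb #.#.#: next=.  (t=0,i=7, bit21=0)
  nb #.#..: next=.  (t=1,i=8, bit20=0)
  nb #..##: next=.  (t=2,i=1, bit19=0)
  nb #..#.: next=.  (t=2,i=6, bit18=0)
  nb #...#: next=#  (t=1,i=10, bit17=1)
  nb #....: next=#  (t=0,i=14, bit16=1)
  nb .####: next=#  (t=1,i=4, bit15=1)
  nb .###.: next=.  (t=1,i=0, bit14=0)
  nb .##.#: next=#  (t=0,i=5, bit13=1)
  nb .##..: next=#  (t=0,i=12, bit12=1)
  nb .#.##: next=.  (t=0,i=10, bit11=0)
  nb .#.#.: next=#  (t=0,i=8, bit10=1)
  nb .#..#: next=.  (t=2,i=0, bit9=0)
  nb .#...: next=#  (t=1,i=9, bit8=1)
  nb ..###: next=.  (t=2,i=2, bit7=0)
  nb ..##.: next=#  (t=0,i=4, bit6=1)
  nb ..#.#: next=#  (t=1,i=12, bit5=1)
  nb ..#..: next=#  (t=3,i=7, bit4=1)
  nb ...##: next=#  (t=0,i=3, bit3=1)
  nb ...#.: next=.  (t=1,i=11, bit2=0)
  nb ....#: next=.  (t=0,i=2, bit1=0)
  nb .....: next=#  (t=0,i=0, bit0=1)
  bits 00001100100000111011010101111001 = 209958265

209958265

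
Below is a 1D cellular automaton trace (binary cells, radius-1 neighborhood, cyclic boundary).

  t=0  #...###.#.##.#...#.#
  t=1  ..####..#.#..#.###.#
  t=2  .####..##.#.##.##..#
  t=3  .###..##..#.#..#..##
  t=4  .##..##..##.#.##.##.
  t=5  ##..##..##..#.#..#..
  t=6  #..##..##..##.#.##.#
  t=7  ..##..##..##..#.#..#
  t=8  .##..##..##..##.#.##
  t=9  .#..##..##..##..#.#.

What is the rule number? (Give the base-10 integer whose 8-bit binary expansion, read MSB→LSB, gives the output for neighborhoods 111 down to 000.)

143

  ###|#  b7=1 t=0,i=5
  ##.|.  b6=0 t=0,i=0
  #.#|.  b5=0 t=0,i=7
  #..|.  b4=0 t=0,i=1
  .##|#  b3=1 t=0,i=4
  .#.|#  b2=1 t=0,i=8
  ..#|#  b1=1 t=0,i=3
  ...|#  b0=1 t=0,i=2
  bits 10001111 = 143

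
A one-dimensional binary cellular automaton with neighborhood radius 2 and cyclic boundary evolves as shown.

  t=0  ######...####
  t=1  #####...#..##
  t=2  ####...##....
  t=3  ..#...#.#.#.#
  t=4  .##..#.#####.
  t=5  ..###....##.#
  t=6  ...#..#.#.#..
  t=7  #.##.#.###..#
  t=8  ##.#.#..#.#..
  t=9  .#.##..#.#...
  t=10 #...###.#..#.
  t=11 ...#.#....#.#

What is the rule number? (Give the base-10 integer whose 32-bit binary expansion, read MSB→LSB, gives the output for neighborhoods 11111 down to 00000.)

3391452189

  [31] ##### => #  t=0,i=0
  [30] ####. => #  t=0,i=4
  [29] ###.# => .  t=10,i=6
  [28] ###.. => .  t=0,i=5
  [27] ##.## => #  t=7,i=1
  [26] ##.#. => .  t=5,i=11
  [25] ##..# => #  t=4,i=3
  [24] ##... => .  t=0,i=6
  [23] #.### => .  t=4,i=7
  [22] #.##. => .  t=7,i=2
  [21] #.#.# => #  t=3,i=8
  [20] #.#.. => .  t=3,i=12
  [19] #..## => .  t=1,i=10
  [18] #..#. => #  t=3,i=1
  [17] #...# => .  t=0,i=7
  [16] #.... => #  t=2,i=10
  [15] .#### => .  t=0,i=10
  [14] .###. => #  t=5,i=3
  [13] .##.# => #  t=5,i=10
  [12] .##.. => #  t=2,i=8
  [11] .#.## => .  t=4,i=6
  [10] .#.#. => #  t=3,i=7
  [9] .#..# => .  t=1,i=9
  [8] .#... => .  t=3,i=3
  [7] ..### => .  t=0,i=9
  [6] ..##. => .  t=2,i=7
  [5] ..#.# => .  t=3,i=6
  [4] ..#.. => #  t=1,i=8
  [3] ...## => #  t=0,i=8
  [2] ...#. => #  t=1,i=7
  [1] ....# => .  t=2,i=11
  [0] ..... => #  t=6,i=0
  bits 11001010001001010111010000011101 = 3391452189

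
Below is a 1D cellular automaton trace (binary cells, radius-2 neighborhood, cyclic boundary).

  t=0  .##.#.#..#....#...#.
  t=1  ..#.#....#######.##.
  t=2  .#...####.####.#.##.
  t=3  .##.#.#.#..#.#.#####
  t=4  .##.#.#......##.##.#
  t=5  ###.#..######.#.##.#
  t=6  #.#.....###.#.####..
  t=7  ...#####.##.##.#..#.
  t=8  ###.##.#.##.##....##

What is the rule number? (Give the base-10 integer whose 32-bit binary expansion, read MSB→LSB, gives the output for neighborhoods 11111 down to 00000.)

2724329759

  ##### -> #   bit 31 = 1  t=1,i=11
  ####. -> .   bit 30 = 0  t=1,i=14
  ###.# -> #   bit 29 = 1  t=1,i=15
  ###.. -> .   bit 28 = 0  t=6,i=17
  ##.## -> .   bit 27 = 0  t=1,i=16
  ##.#. -> .   bit 26 = 0  t=0,i=3
  ##..# -> #   bit 25 = 1  t=2,i=19
  ##... -> .   bit 24 = 0  t=1,i=19
  #.### -> .   bit 23 = 0  t=2,i=10
  #.##. -> #   bit 22 = 1  t=1,i=17
  #.#.# -> #   bit 21 = 1  t=0,i=4
  #.#.. -> .   bit 20 = 0  t=0,i=6
  #..## -> .   bit 19 = 0  t=0,i=0
  #..#. -> .   bit 18 = 0  t=0,i=8
  #...# -> .   bit 17 = 0  t=0,i=16
  #.... -> #   bit 16 = 1  t=0,i=11
  .#### -> #   bit 15 = 1  t=1,i=10
  .###. -> #   bit 14 = 1  t=6,i=9
  .##.# -> #   bit 13 = 1  t=0,i=2
  .##.. -> #   bit 12 = 1  t=1,i=18
  .#.## -> #   bit 11 = 1  t=2,i=16
  .#.#. -> .   bit 10 = 0  t=0,i=5
  .#..# -> .   bit 9 = 0  t=0,i=7
  .#... -> #   bit 8 = 1  t=0,i=10
  ..### -> .   bit 7 = 0  t=1,i=9
  ..##. -> .   bit 6 = 0  t=0,i=1
  ..#.# -> .   bit 5 = 0  t=1,i=2
  ..#.. -> #   bit 4 = 1  t=0,i=9
  ...## -> #   bit 3 = 1  t=1,i=8
  ...#. -> #   bit 2 = 1  t=0,i=13
  ....# -> #   bit 1 = 1  t=0,i=12
  ..... -> #   bit 0 = 1  t=4,i=9
  bits 10100010011000011111100100011111 = 2724329759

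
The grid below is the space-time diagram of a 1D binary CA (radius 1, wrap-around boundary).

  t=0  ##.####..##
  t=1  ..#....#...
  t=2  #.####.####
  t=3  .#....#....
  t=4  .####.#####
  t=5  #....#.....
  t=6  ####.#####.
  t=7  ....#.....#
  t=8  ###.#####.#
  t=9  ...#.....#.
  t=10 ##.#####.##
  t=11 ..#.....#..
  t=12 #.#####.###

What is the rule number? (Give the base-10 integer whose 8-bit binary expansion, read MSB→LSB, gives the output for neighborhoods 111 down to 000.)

53

  ###|.  b7=0 t=0,i=0
  ##.|.  b6=0 t=0,i=1
  #.#|#  b5=1 t=0,i=2
  #..|#  b4=1 t=0,i=7
  .##|.  b3=0 t=0,i=3
  .#.|#  b2=1 t=1,i=2
  ..#|.  b1=0 t=0,i=8
  ...|#  b0=1 t=1,i=0
  bits 00110101 = 53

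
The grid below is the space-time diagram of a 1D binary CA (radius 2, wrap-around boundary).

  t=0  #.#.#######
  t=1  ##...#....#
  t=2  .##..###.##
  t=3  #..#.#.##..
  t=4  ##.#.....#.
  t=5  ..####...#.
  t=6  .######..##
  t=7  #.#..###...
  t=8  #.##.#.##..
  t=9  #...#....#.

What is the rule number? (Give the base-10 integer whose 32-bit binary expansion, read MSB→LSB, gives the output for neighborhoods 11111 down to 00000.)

  nb #####: next=.  (t=0,i=6, bit31=0)
  nb ####.: next=#  (t=0,i=10, bit30=1)
  nb ###.#: next=#  (t=0,i=0, bit29=1)
  nb ###..: next=#  (t=1,i=1, bit28=1)
  nb ##.##: next=#  (t=2,i=0, bit27=1)
  nb ##.#.: next=#  (t=0,i=1, bit26=1)
  nb ##..#: next=#  (t=2,i=3, bit25=1)
  nb ##...: next=#  (t=1,i=2, bit24=1)
  nb #.###: next=.  (t=0,i=4, bit23=0)
  nb #.##.: next=.  (t=2,i=1, bit22=0)
  nb #.#.#: next=.  (t=0,i=2, bit21=0)
  nb #.#..: next=#  (t=4,i=3, bit20=1)
  nb #..##: next=.  (t=2,i=4, bit19=0)
  nb #..#.: next=.  (t=3,i=2, bit18=0)
  nb #...#: next=.  (t=1,i=3, bit17=0)
  nb #....: next=#  (t=1,i=7, bit16=1)
  nb .####: next=#  (t=0,i=5, bit15=1)
  nb .###.: next=.  (t=1,i=0, bit14=0)
  nb .##.#: next=.  (t=2,i=10, bit13=0)
  nb .##..: next=.  (t=2,i=2, bit12=0)
  nb .#.##: next=.  (t=0,i=3, bit11=0)
  nb .#.#.: next=.  (t=3,i=4, bit10=0)
  nb .#..#: next=#  (t=3,i=1, bit9=1)
  nb .#...: next=#  (t=1,i=6, bit8=1)
  nb ..###: next=#  (t=1,i=10, bit7=1)
  nb ..##.: next=.  (t=6,i=9, bit6=0)
  nb ..#.#: next=#  (t=3,i=3, bit5=1)
  nb ..#..: next=#  (t=1,i=5, bit4=1)
  nb ...##: next=#  (t=1,i=9, bit3=1)
  nb ...#.: next=.  (t=1,i=4, bit2=0)
  nb ....#: next=.  (t=1,i=8, bit1=0)
  nb .....: next=.  (t=4,i=6, bit0=0)
  bits 01111111000100011000001110111000 = 2131854264

2131854264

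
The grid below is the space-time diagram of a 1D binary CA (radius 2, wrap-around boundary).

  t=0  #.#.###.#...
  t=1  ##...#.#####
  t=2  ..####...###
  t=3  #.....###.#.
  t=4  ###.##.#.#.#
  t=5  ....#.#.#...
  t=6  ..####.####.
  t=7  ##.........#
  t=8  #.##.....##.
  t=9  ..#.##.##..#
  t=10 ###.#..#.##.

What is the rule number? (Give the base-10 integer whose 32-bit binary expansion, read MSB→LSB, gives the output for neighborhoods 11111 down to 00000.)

2270644014

  #####|#  b31=1 t=1,i=9
  ####.|.  b30=0 t=1,i=0
  ###.#|.  b29=0 t=0,i=6
  ###..|.  b28=0 t=1,i=1
  ##.##|.  b27=0 t=4,i=3
  ##.#.|#  b26=1 t=0,i=7
  ##..#|#  b25=1 t=2,i=0
  ##...|#  b24=1 t=1,i=2
  #.###|.  b23=0 t=0,i=4
  #.##.|#  b22=1 t=4,i=4
  #.#.#|.  b21=0 t=0,i=2
  #.#..|#  b20=1 t=0,i=8
  #..##|.  b19=0 t=2,i=1
  #..#.|#  b18=1 t=9,i=1
  #...#|#  b17=1 t=0,i=10
  #....|#  b16=1 t=3,i=2
  .####|.  b15=0 t=1,i=8
  .###.|#  b14=1 t=0,i=5
  .##.#|.  b13=0 t=4,i=5
  .##..|.  b12=0 t=8,i=3
  .#.##|.  b11=0 t=0,i=3
  .#.#.|#  b10=1 t=0,i=1
  .#..#|#  b9=1 t=9,i=0
  .#...|#  b8=1 t=0,i=9
  ..###|.  b7=0 t=2,i=2
  ..##.|.  b6=0 t=8,i=9
  ..#.#|#  b5=1 t=0,i=0
  ..#..|.  b4=0 t=9,i=11
  ...##|#  b3=1 t=2,i=8
  ...#.|#  b2=1 t=0,i=11
  ....#|#  b1=1 t=3,i=4
  .....|.  b0=0 t=3,i=3
  bits 10000111010101110100011100101110 = 2270644014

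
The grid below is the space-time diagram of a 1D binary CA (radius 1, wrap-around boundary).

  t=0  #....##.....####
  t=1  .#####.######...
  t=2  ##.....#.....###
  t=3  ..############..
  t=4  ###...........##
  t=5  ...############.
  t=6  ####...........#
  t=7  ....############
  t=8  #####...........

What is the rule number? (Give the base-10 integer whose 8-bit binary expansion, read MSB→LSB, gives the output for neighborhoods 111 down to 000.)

  [7] ### => .  t=0,i=13
  [6] ##. => .  t=0,i=0
  [5] #.# => .  t=1,i=6
  [4] #.. => #  t=0,i=1
  [3] .## => #  t=0,i=5
  [2] .#. => #  t=2,i=7
  [1] ..# => #  t=0,i=4
  [0] ... => #  t=0,i=2
  bits 00011111 = 31

31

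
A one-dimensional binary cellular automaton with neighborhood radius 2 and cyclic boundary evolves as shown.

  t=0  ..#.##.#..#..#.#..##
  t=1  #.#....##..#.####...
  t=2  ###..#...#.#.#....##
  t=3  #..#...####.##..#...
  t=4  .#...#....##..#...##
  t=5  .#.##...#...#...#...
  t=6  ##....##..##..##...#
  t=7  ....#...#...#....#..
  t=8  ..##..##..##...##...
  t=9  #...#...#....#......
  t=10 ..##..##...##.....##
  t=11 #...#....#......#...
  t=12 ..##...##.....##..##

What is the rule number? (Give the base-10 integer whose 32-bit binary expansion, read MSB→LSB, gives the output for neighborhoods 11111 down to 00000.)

  nb #####: next=#  (t=2,i=0, bit31=1)
  nb ####.: next=.  (t=1,i=15, bit30=0)
  nb ###.#: next=#  (t=3,i=10, bit29=1)
  nb ###..: next=.  (t=1,i=16, bit28=0)
  nb ##.##: next=#  (t=3,i=11, bit27=1)
  nb ##.#.: next=.  (t=0,i=6, bit26=0)
  nb ##..#: next=#  (t=0,i=0, bit25=1)
  nb ##...: next=.  (t=1,i=17, bit24=0)
  nb #.###: next=#  (t=1,i=13, bit23=1)
  nb #.##.: next=.  (t=0,i=4, bit22=0)
  nb #.#.#: next=.  (t=2,i=11, bit21=0)
  nb #.#..: next=#  (t=0,i=7, bit20=1)
  nb #..##: next=.  (t=0,i=17, bit19=0)
  nb #..#.: next=.  (t=0,i=1, bit18=0)
  nb #...#: next=#  (t=1,i=18, bit17=1)
  nb #....: next=.  (t=1,i=4, bit16=0)
  nb .####: next=.  (t=1,i=14, bit15=0)
  nb .###.: next=.  (t=6,i=0, bit14=0)
  nb .##.#: next=.  (t=0,i=5, bit13=0)
  nb .##..: next=.  (t=0,i=19, bit12=0)
  nb .#.##: next=.  (t=0,i=3, bit11=0)
  nb .#.#.: next=#  (t=0,i=14, bit10=1)
  nb .#..#: next=#  (t=0,i=8, bit9=1)
  nb .#...: next=.  (t=1,i=3, bit8=0)
  nb ..###: next=.  (t=2,i=18, bit7=0)
  nb ..##.: next=.  (t=0,i=18, bit6=0)
  nb ..#.#: next=#  (t=0,i=2, bit5=1)
  nb ..#..: next=.  (t=0,i=10, bit4=0)
  nb ...##: next=.  (t=1,i=6, bit3=0)
  nb ...#.: next=#  (t=1,i=19, bit2=1)
  nb ....#: next=#  (t=1,i=5, bit1=1)
  nb .....: next=.  (t=7,i=0, bit0=0)
  bits 10101010100100100000011000100110 = 2861696550

2861696550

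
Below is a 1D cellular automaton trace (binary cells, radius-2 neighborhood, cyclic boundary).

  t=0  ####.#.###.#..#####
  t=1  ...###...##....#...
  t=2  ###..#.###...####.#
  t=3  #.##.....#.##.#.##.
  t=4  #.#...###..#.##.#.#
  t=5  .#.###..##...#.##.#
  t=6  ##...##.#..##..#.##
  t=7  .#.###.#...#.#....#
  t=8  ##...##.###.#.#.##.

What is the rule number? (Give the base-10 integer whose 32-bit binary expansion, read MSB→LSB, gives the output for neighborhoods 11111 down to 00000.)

  #####|.  b31=0 t=0,i=0
  ####.|.  b30=0 t=0,i=2
  ###.#|#  b29=1 t=0,i=3
  ###..|#  b28=1 t=1,i=5
  ##.##|#  b27=1 t=2,i=17
  ##.#.|#  b26=1 t=0,i=4
  ##..#|#  b25=1 t=2,i=3
  ##...|.  b24=0 t=1,i=6
  #.###|.  b23=0 t=0,i=7
  #.##.|#  b22=1 t=3,i=2
  #.#.#|#  b21=1 t=0,i=5
  #.#..|.  b20=0 t=0,i=11
  #..##|.  b19=0 t=0,i=13
  #..#.|.  b18=0 t=2,i=4
  #...#|#  b17=1 t=1,i=7
  #....|.  b16=0 t=1,i=12
  .####|#  b15=1 t=0,i=15
  .###.|.  b14=0 t=0,i=8
  .##.#|.  b13=0 t=3,i=12
  .##..|.  b12=0 t=1,i=10
  .#.##|.  b11=0 t=0,i=6
  .#.#.|#  b10=1 t=5,i=0
  .#..#|.  b9=0 t=0,i=12
  .#...|#  b8=1 t=1,i=16
  ..###|.  b7=0 t=0,i=14
  ..##.|#  b6=1 t=1,i=9
  ..#.#|.  b5=0 t=2,i=5
  ..#..|#  b4=1 t=1,i=15
  ...##|#  b3=1 t=1,i=2
  ...#.|#  b2=1 t=1,i=14
  ....#|#  b1=1 t=1,i=1
  .....|#  b0=1 t=1,i=0
  bits 00111110011000101000010101011111 = 1046644063

1046644063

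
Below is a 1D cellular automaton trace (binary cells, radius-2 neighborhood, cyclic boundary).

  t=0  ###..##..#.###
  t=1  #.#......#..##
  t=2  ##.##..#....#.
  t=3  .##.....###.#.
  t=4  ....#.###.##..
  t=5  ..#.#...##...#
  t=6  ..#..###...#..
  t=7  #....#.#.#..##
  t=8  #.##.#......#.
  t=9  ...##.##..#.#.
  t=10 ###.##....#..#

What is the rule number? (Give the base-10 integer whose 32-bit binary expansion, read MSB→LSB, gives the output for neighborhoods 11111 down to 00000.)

3154354602

  [31] ##### => #  t=0,i=0
  [30] ####. => .  t=0,i=1
  [29] ###.# => #  t=1,i=0
  [28] ###.. => #  t=0,i=2
  [27] ##.## => #  t=2,i=2
  [26] ##.#. => #  t=1,i=1
  [25] ##..# => .  t=0,i=3
  [24] ##... => .  t=3,i=3
  [23] #.### => .  t=0,i=11
  [22] #.##. => .  t=2,i=0
  [21] #.#.# => .  t=7,i=7
  [20] #.#.. => .  t=1,i=2
  [19] #..## => .  t=0,i=4
  [18] #..#. => .  t=0,i=8
  [17] #...# => #  t=5,i=6
  [16] #.... => #  t=1,i=4
  [15] .#### => #  t=0,i=12
  [14] .###. => .  t=1,i=13
  [13] .##.# => #  t=2,i=1
  [12] .##.. => .  t=0,i=6
  [11] .#.## => .  t=0,i=10
  [10] .#.#. => .  t=5,i=3
  [9] .#..# => .  t=1,i=10
  [8] .#... => #  t=1,i=3
  [7] ..### => #  t=1,i=12
  [6] ..##. => .  t=0,i=5
  [5] ..#.# => #  t=0,i=9
  [4] ..#.. => .  t=1,i=9
  [3] ...## => #  t=3,i=7
  [2] ...#. => .  t=1,i=8
  [1] ....# => #  t=1,i=7
  [0] ..... => .  t=1,i=5
  bits 10111100000000111010000110101010 = 3154354602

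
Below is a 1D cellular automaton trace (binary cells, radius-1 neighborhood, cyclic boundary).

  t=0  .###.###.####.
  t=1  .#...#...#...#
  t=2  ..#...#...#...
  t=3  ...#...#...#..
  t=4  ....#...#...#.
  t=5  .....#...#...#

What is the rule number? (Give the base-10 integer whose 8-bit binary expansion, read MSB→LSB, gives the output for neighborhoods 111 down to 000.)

  nb ###: next=.  (t=0,i=2, bit7=0)
  nb ##.: next=.  (t=0,i=3, bit6=0)
  nb #.#: next=.  (t=0,i=4, bit5=0)
  nb #..: next=#  (t=0,i=13, bit4=1)
  nb .##: next=#  (t=0,i=1, bit3=1)
  nb .#.: next=.  (t=1,i=1, bit2=0)
  nb ..#: next=.  (t=0,i=0, bit1=0)
  nb ...: next=.  (t=1,i=3, bit0=0)
  bits 00011000 = 24

24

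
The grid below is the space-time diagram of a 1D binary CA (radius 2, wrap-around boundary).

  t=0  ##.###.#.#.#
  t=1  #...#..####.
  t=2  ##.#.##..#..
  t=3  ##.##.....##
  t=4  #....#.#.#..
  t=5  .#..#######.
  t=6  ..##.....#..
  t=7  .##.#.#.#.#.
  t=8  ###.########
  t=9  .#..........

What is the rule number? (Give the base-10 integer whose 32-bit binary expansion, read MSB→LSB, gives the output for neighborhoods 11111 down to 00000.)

1094217581

  ##### -> .   bit 31 = 0  t=5,i=6
  ####. -> #   bit 30 = 1  t=1,i=9
  ###.# -> .   bit 29 = 0  t=0,i=1
  ###.. -> .   bit 28 = 0  t=5,i=10
  ##.## -> .   bit 27 = 0  t=0,i=2
  ##.#. -> .   bit 26 = 0  t=0,i=6
  ##..# -> .   bit 25 = 0  t=2,i=7
  ##... -> #   bit 24 = 1  t=3,i=5
  #.### -> .   bit 23 = 0  t=0,i=3
  #.##. -> .   bit 22 = 0  t=2,i=5
  #.#.# -> #   bit 21 = 1  t=0,i=7
  #.#.. -> #   bit 20 = 1  t=1,i=0
  #..## -> #   bit 19 = 1  t=1,i=6
  #..#. -> .   bit 18 = 0  t=2,i=8
  #...# -> .   bit 17 = 0  t=1,i=2
  #.... -> .   bit 16 = 0  t=3,i=6
  .#### -> .   bit 15 = 0  t=1,i=8
  .###. -> #   bit 14 = 1  t=0,i=0
  .##.# -> #   bit 13 = 1  t=2,i=1
  .##.. -> .   bit 12 = 0  t=2,i=6
  .#.## -> #   bit 11 = 1  t=0,i=10
  .#.#. -> #   bit 10 = 1  t=0,i=8
  .#..# -> #   bit 9 = 1  t=1,i=5
  .#... -> #   bit 8 = 1  t=1,i=1
  ..### -> .   bit 7 = 0  t=1,i=7
  ..##. -> #   bit 6 = 1  t=2,i=0
  ..#.# -> #   bit 5 = 1  t=4,i=5
  ..#.. -> .   bit 4 = 0  t=1,i=4
  ...## -> #   bit 3 = 1  t=3,i=9
  ...#. -> #   bit 2 = 1  t=1,i=3
  ....# -> .   bit 1 = 0  t=3,i=8
  ..... -> #   bit 0 = 1  t=3,i=7
  bits 01000001001110000110111101101101 = 1094217581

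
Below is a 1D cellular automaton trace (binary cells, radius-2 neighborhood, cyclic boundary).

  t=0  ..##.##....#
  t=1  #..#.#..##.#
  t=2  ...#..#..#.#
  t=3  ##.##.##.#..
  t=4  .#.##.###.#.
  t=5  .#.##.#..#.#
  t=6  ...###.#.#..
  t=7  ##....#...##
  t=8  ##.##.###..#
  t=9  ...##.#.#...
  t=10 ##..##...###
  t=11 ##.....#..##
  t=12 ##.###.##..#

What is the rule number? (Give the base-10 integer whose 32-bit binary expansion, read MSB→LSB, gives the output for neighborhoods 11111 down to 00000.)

  [31] ##### => #  t=10,i=11
  [30] ####. => #  t=7,i=0
  [29] ###.# => .  t=4,i=8
  [28] ###.. => #  t=7,i=1
  [27] ##.## => .  t=0,i=4
  [26] ##.#. => #  t=3,i=8
  [25] ##..# => .  t=1,i=1
  [24] ##... => .  t=0,i=7
  [23] #.### => #  t=4,i=6
  [22] #.##. => #  t=0,i=5
  [21] #.#.# => .  t=5,i=1
  [20] #.#.. => .  t=1,i=5
  [19] #..## => .  t=0,i=1
  [18] #..#. => .  t=1,i=2
  [17] #...# => #  t=2,i=1
  [16] #.... => #  t=0,i=8
  [15] .#### => #  t=7,i=11
  [14] .###. => .  t=4,i=7
  [13] .##.# => #  t=0,i=3
  [12] .##.. => .  t=0,i=6
  [11] .#.## => .  t=4,i=2
  [10] .#.#. => .  t=1,i=4
  [9] .#..# => #  t=0,i=0
  [8] .#... => #  t=2,i=0
  [7] ..### => .  t=6,i=3
  [6] ..##. => .  t=0,i=2
  [5] ..#.# => #  t=1,i=3
  [4] ..#.. => #  t=0,i=11
  [3] ...## => .  t=6,i=2
  [2] ...#. => .  t=0,i=10
  [1] ....# => #  t=0,i=9
  [0] ..... => #  t=6,i=0
  bits 11010100110000111010001100110011 = 3569591091

3569591091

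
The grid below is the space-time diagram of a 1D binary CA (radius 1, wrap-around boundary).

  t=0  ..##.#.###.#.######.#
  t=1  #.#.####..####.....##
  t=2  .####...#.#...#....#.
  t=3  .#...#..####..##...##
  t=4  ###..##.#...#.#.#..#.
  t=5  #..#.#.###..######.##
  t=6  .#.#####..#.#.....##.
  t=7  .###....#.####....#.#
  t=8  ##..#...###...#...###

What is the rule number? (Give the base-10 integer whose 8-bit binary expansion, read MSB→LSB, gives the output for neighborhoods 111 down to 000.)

  ### -> .   bit 7 = 0  t=0,i=8
  ##. -> .   bit 6 = 0  t=0,i=3
  #.# -> #   bit 5 = 1  t=0,i=4
  #.. -> #   bit 4 = 1  t=0,i=0
  .## -> #   bit 3 = 1  t=0,i=2
  .#. -> #   bit 2 = 1  t=0,i=5
  ..# -> .   bit 1 = 0  t=0,i=1
  ... -> .   bit 0 = 0  t=1,i=15
  bits 00111100 = 60

60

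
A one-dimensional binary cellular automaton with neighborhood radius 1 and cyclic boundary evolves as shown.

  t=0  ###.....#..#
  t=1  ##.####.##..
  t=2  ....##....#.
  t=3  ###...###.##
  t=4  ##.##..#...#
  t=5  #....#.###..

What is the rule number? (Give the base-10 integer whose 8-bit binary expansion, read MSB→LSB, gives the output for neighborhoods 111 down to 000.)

  ### -> #   bit 7 = 1  t=0,i=0
  ##. -> .   bit 6 = 0  t=0,i=2
  #.# -> .   bit 5 = 0  t=1,i=2
  #.. -> #   bit 4 = 1  t=0,i=3
  .## -> .   bit 3 = 0  t=0,i=11
  .#. -> #   bit 2 = 1  t=0,i=8
  ..# -> .   bit 1 = 0  t=0,i=7
  ... -> #   bit 0 = 1  t=0,i=4
  bits 10010101 = 149

149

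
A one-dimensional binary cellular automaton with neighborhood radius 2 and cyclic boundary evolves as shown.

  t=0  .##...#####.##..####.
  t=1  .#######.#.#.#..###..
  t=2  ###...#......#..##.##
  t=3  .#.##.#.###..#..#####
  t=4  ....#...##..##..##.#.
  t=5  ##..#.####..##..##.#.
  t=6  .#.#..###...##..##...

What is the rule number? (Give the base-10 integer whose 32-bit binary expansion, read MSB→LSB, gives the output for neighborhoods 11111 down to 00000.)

  nb #####: next=.  (t=0,i=8, bit31=0)
  nb ####.: next=#  (t=0,i=9, bit30=1)
  nb ###.#: next=.  (t=0,i=10, bit29=0)
  nb ###..: next=.  (t=0,i=19, bit28=0)
  nb ##.##: next=#  (t=0,i=11, bit27=1)
  nb ##.#.: next=.  (t=1,i=8, bit26=0)
  nb ##..#: next=.  (t=0,i=14, bit25=0)
  nb ##...: next=#  (t=0,i=3, bit24=1)
  nb #.###: next=#  (t=2,i=19, bit23=1)
  nb #.##.: next=.  (t=0,i=12, bit22=0)
  nb #.#.#: next=.  (t=1,i=9, bit21=0)
  nb #.#..: next=#  (t=1,i=13, bit20=1)
  nb #..##: next=.  (t=0,i=0, bit19=0)
  nb #..#.: next=#  (t=3,i=12, bit18=1)
  nb #...#: next=#  (t=0,i=4, bit17=1)
  nb #....: next=#  (t=2,i=8, bit16=1)
  nb .####: next=#  (t=0,i=7, bit15=1)
  nb .###.: next=#  (t=1,i=17, bit14=1)
  nb .##.#: next=#  (t=2,i=17, bit13=1)
  nb .##..: next=#  (t=0,i=2, bit12=1)
  nb .#.##: next=.  (t=3,i=2, bit11=0)
  nb .#.#.: next=.  (t=1,i=10, bit10=0)
  nb .#..#: next=.  (t=1,i=14, bit9=0)
  nb .#...: next=.  (t=2,i=7, bit8=0)
  nb ..###: next=#  (t=0,i=6, bit7=1)
  nb ..##.: next=#  (t=0,i=1, bit6=1)
  nb ..#.#: next=.  (t=5,i=4, bit5=0)
  nb ..#..: next=#  (t=2,i=6, bit4=1)
  nb ...##: next=#  (t=0,i=5, bit3=1)
  nb ...#.: next=.  (t=2,i=5, bit2=0)
  nb ....#: next=.  (t=2,i=11, bit1=0)
  nb .....: next=#  (t=2,i=9, bit0=1)
  bits 01001001100101111111000011011001 = 1234694361

1234694361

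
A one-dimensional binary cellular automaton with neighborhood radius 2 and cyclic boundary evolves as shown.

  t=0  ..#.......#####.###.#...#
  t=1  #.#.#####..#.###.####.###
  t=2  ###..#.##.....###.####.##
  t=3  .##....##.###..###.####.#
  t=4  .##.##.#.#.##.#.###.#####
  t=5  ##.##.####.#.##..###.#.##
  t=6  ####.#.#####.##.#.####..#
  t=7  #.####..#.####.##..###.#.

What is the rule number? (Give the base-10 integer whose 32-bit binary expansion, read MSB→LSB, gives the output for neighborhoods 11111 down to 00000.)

  [31] ##### => .  t=0,i=12
  [30] ####. => #  t=0,i=13
  [29] ###.# => #  t=0,i=14
  [28] ###.. => #  t=1,i=8
  [27] ##.## => #  t=0,i=15
  [26] ##.#. => #  t=0,i=19
  [25] ##..# => .  t=1,i=9
  [24] ##... => .  t=2,i=9
  [23] #.### => .  t=0,i=16
  [22] #.##. => #  t=2,i=7
  [21] #.#.# => #  t=1,i=2
  [20] #.#.. => #  t=0,i=20
  [19] #..## => #  t=3,i=14
  [18] #..#. => .  t=0,i=1
  [17] #...# => #  t=0,i=22
  [16] #.... => #  t=0,i=4
  [15] .#### => #  t=0,i=11
  [14] .###. => #  t=0,i=17
  [13] .##.# => .  t=3,i=8
  [12] .##.. => #  t=2,i=8
  [11] .#.## => .  t=1,i=3
  [10] .#.#. => #  t=4,i=8
  [9] .#..# => #  t=0,i=0
  [8] .#... => .  t=0,i=3
  [7] ..### => .  t=0,i=10
  [6] ..##. => #  t=3,i=7
  [5] ..#.# => .  t=1,i=11
  [4] ..#.. => #  t=0,i=2
  [3] ...## => .  t=0,i=9
  [2] ...#. => #  t=0,i=23
  [1] ....# => #  t=0,i=8
  [0] ..... => #  t=0,i=5
  bits 01111100011110111101011001010111 = 2088490583

2088490583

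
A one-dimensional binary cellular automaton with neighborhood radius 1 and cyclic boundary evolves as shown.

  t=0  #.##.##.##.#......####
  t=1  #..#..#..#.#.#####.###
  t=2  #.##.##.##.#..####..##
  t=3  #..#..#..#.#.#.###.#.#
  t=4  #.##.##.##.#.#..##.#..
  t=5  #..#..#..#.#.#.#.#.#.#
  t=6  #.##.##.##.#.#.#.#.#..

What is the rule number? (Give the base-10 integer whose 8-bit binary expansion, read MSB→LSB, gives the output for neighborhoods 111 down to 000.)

199

  ###|#  b7=1 t=0,i=19
  ##.|#  b6=1 t=0,i=0
  #.#|.  b5=0 t=0,i=1
  #..|.  b4=0 t=0,i=12
  .##|.  b3=0 t=0,i=2
  .#.|#  b2=1 t=0,i=11
  ..#|#  b1=1 t=0,i=17
  ...|#  b0=1 t=0,i=13
  bits 11000111 = 199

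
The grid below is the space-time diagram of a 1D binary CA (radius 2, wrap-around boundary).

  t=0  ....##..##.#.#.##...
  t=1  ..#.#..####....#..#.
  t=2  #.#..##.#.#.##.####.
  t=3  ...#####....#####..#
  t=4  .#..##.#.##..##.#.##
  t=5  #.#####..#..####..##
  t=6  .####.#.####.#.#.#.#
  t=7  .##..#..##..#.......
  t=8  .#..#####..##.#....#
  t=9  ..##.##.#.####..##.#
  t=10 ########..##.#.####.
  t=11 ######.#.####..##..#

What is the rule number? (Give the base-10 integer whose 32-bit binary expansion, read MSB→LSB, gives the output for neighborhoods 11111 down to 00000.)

2630869618

  #####|#  b31=1 t=3,i=5
  ####.|.  b30=0 t=1,i=9
  ###.#|.  b29=0 t=2,i=18
  ###..|#  b28=1 t=1,i=10
  ##.##|#  b27=1 t=2,i=14
  ##.#.|#  b26=1 t=0,i=10
  ##..#|.  b25=0 t=0,i=6
  ##...|.  b24=0 t=0,i=17
  #.###|#  b23=1 t=2,i=15
  #.##.|#  b22=1 t=0,i=15
  #.#.#|.  b21=0 t=0,i=11
  #.#..|.  b20=0 t=1,i=4
  #..##|#  b19=1 t=0,i=7
  #..#.|#  b18=1 t=1,i=17
  #...#|#  b17=1 t=1,i=0
  #....|#  b16=1 t=0,i=18
  .####|#  b15=1 t=1,i=8
  .###.|#  b14=1 t=5,i=19
  .##.#|#  b13=1 t=0,i=9
  .##..|.  b12=0 t=0,i=5
  .#.##|.  b11=0 t=0,i=14
  .#.#.|.  b10=0 t=0,i=12
  .#..#|#  b9=1 t=1,i=5
  .#...|.  b8=0 t=1,i=19
  ..###|.  b7=0 t=1,i=7
  ..##.|#  b6=1 t=0,i=4
  ..#.#|#  b5=1 t=1,i=2
  ..#..|#  b4=1 t=1,i=15
  ...##|.  b3=0 t=0,i=3
  ...#.|.  b2=0 t=1,i=1
  ....#|#  b1=1 t=0,i=2
  .....|.  b0=0 t=0,i=0
  bits 10011100110011111110001001110010 = 2630869618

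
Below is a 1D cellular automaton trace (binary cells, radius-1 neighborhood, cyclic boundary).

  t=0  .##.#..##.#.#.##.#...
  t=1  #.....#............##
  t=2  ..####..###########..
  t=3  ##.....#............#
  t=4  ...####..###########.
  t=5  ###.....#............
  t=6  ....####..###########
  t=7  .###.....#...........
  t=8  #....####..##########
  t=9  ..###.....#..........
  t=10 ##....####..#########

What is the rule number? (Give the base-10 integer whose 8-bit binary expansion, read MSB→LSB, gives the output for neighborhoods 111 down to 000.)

  ### -> .   bit 7 = 0  t=1,i=20
  ##. -> .   bit 6 = 0  t=0,i=2
  #.# -> .   bit 5 = 0  t=0,i=3
  #.. -> .   bit 4 = 0  t=0,i=5
  .## -> .   bit 3 = 0  t=0,i=1
  .#. -> .   bit 2 = 0  t=0,i=4
  ..# -> #   bit 1 = 1  t=0,i=0
  ... -> #   bit 0 = 1  t=0,i=19
  bits 00000011 = 3

3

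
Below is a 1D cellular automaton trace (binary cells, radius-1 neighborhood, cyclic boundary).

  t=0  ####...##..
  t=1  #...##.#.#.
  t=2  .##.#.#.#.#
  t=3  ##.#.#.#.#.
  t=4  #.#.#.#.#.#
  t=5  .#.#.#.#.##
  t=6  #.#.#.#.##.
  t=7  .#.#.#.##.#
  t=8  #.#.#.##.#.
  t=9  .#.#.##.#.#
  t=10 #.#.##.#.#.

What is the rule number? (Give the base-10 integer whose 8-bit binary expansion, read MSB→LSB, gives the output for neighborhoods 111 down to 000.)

57

  [7] ### => .  t=0,i=1
  [6] ##. => .  t=0,i=3
  [5] #.# => #  t=1,i=6
  [4] #.. => #  t=0,i=4
  [3] .## => #  t=0,i=0
  [2] .#. => .  t=1,i=0
  [1] ..# => .  t=0,i=6
  [0] ... => #  t=0,i=5
  bits 00111001 = 57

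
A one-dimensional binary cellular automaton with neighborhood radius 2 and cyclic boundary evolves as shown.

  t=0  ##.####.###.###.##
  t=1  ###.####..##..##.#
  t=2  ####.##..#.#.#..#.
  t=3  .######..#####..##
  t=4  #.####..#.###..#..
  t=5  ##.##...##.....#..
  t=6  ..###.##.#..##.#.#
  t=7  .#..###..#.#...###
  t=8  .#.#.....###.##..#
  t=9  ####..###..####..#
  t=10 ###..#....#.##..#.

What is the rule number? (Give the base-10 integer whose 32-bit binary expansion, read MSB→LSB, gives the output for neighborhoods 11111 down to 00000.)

  #####|#  b31=1 t=3,i=3
  ####.|#  b30=1 t=0,i=0
  ###.#|#  b29=1 t=0,i=1
  ###..|.  b28=0 t=1,i=7
  ##.##|#  b27=1 t=0,i=2
  ##.#.|.  b26=0 t=6,i=8
  ##..#|.  b25=0 t=1,i=8
  ##...|.  b24=0 t=5,i=5
  #.###|.  b23=0 t=0,i=3
  #.##.|#  b22=1 t=2,i=5
  #.#.#|#  b21=1 t=2,i=11
  #.#..|#  b20=1 t=2,i=13
  #..##|#  b19=1 t=1,i=9
  #..#.|.  b18=0 t=2,i=8
  #...#|#  b17=1 t=5,i=6
  #....|.  b16=0 t=5,i=11
  .####|#  b15=1 t=0,i=4
  .###.|.  b14=0 t=0,i=9
  .##.#|.  b13=0 t=1,i=15
  .##..|#  b12=1 t=1,i=11
  .#.##|#  b11=1 t=2,i=17
  .#.#.|#  b10=1 t=2,i=10
  .#..#|.  b9=0 t=2,i=14
  .#...|.  b8=0 t=7,i=12
  ..###|.  b7=0 t=3,i=9
  ..##.|.  b6=0 t=1,i=10
  ..#.#|#  b5=1 t=2,i=9
  ..#..|#  b4=1 t=4,i=15
  ...##|#  b3=1 t=5,i=7
  ...#.|.  b2=0 t=5,i=14
  ....#|#  b1=1 t=5,i=13
  .....|#  b0=1 t=5,i=12
  bits 11101000011110101001110000111011 = 3900349499

3900349499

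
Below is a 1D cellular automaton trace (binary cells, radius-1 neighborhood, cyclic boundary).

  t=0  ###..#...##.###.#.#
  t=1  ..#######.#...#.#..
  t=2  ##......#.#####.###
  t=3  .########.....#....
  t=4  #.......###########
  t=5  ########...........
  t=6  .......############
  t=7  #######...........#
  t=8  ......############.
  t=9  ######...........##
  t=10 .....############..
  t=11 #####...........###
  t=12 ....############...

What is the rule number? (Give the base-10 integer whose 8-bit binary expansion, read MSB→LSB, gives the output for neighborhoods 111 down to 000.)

87

  [7] ### => .  t=0,i=0
  [6] ##. => #  t=0,i=2
  [5] #.# => .  t=0,i=11
  [4] #.. => #  t=0,i=3
  [3] .## => .  t=0,i=9
  [2] .#. => #  t=0,i=5
  [1] ..# => #  t=0,i=4
  [0] ... => #  t=0,i=7
  bits 01010111 = 87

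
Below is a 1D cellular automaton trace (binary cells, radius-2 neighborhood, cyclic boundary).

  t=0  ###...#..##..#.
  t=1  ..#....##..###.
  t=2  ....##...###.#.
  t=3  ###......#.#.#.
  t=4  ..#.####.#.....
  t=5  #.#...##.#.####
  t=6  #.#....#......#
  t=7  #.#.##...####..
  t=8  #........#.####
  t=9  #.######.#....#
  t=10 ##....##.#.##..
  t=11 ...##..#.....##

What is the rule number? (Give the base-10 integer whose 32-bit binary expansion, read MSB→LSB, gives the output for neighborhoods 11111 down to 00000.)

  [31] ##### => .  t=5,i=13
  [30] ####. => #  t=4,i=6
  [29] ###.# => #  t=2,i=11
  [28] ###.. => #  t=0,i=2
  [27] ##.## => #  t=9,i=1
  [26] ##.#. => .  t=2,i=12
  [25] ##..# => #  t=0,i=11
  [24] ##... => .  t=0,i=3
  [23] #.### => .  t=0,i=0
  [22] #.##. => .  t=7,i=4
  [21] #.#.# => .  t=3,i=11
  [20] #.#.. => #  t=2,i=13
  [19] #..## => #  t=0,i=8
  [18] #..#. => #  t=0,i=12
  [17] #...# => .  t=0,i=4
  [16] #.... => #  t=1,i=4
  [15] .#### => .  t=4,i=5
  [14] .###. => .  t=0,i=1
  [13] .##.# => #  t=5,i=7
  [12] .##.. => .  t=0,i=10
  [11] .#.## => .  t=0,i=14
  [10] .#.#. => .  t=3,i=10
  [9] .#..# => #  t=0,i=7
  [8] .#... => .  t=1,i=3
  [7] ..### => #  t=1,i=11
  [6] ..##. => .  t=0,i=9
  [5] ..#.# => #  t=0,i=13
  [4] ..#.. => .  t=0,i=6
  [3] ...## => .  t=1,i=6
  [2] ...#. => .  t=0,i=5
  [1] ....# => #  t=1,i=5
  [0] ..... => #  t=2,i=1
  bits 01111010000111010010001010100011 = 2048729763

2048729763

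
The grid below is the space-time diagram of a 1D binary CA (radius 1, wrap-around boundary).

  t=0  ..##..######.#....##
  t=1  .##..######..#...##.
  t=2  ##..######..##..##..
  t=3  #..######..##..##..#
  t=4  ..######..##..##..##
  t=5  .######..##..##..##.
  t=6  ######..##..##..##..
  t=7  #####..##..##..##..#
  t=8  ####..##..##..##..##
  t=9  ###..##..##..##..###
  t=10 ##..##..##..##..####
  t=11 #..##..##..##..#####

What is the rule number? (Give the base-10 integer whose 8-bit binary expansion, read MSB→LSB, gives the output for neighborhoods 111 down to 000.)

142

  nb ###: next=#  (t=0,i=7, bit7=1)
  nb ##.: next=.  (t=0,i=3, bit6=0)
  nb #.#: next=.  (t=0,i=12, bit5=0)
  nb #..: next=.  (t=0,i=0, bit4=0)
  nb .##: next=#  (t=0,i=2, bit3=1)
  nb .#.: next=#  (t=0,i=13, bit2=1)
  nb ..#: next=#  (t=0,i=1, bit1=1)
  nb ...: next=.  (t=0,i=15, bit0=0)
  bits 10001110 = 142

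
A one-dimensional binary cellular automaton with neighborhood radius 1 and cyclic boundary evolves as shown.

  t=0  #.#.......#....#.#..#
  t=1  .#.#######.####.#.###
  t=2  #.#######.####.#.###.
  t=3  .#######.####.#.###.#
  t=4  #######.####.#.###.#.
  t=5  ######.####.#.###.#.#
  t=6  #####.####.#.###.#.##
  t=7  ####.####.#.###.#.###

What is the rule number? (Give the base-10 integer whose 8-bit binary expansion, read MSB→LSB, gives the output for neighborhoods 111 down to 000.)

187

  ###|#  b7=1 t=1,i=4
  ##.|.  b6=0 t=0,i=0
  #.#|#  b5=1 t=0,i=1
  #..|#  b4=1 t=0,i=3
  .##|#  b3=1 t=0,i=20
  .#.|.  b2=0 t=0,i=2
  ..#|#  b1=1 t=0,i=9
  ...|#  b0=1 t=0,i=4
  bits 10111011 = 187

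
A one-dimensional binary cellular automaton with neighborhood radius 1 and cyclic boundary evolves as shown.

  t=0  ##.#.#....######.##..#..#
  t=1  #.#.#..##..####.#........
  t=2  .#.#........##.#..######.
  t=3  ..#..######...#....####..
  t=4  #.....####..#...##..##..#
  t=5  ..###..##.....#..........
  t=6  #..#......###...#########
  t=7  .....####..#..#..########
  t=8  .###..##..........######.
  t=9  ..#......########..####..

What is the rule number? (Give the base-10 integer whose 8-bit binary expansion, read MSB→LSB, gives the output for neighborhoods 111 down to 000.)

  ###|#  b7=1 t=0,i=0
  ##.|.  b6=0 t=0,i=1
  #.#|#  b5=1 t=0,i=2
  #..|.  b4=0 t=0,i=6
  .##|.  b3=0 t=0,i=10
  .#.|.  b2=0 t=0,i=3
  ..#|.  b1=0 t=0,i=9
  ...|#  b0=1 t=0,i=7
  bits 10100001 = 161

161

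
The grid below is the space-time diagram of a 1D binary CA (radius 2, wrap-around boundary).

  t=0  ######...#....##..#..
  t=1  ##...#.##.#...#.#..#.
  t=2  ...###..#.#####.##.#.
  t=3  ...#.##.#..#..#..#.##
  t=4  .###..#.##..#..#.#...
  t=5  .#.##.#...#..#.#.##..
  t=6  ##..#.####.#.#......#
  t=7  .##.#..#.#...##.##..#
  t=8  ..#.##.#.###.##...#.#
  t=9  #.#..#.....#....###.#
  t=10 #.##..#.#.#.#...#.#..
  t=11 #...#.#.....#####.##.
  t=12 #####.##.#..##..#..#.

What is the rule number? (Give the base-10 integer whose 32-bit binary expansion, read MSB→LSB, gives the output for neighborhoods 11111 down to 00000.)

840082405

  [31] ##### => .  t=0,i=2
  [30] ####. => .  t=0,i=4
  [29] ###.# => #  t=2,i=14
  [28] ###.. => #  t=0,i=5
  [27] ##.## => .  t=2,i=15
  [26] ##.#. => .  t=1,i=9
  [25] ##..# => #  t=0,i=16
  [24] ##... => .  t=0,i=6
  [23] #.### => .  t=2,i=10
  [22] #.##. => .  t=1,i=0
  [21] #.#.# => .  t=5,i=15
  [20] #.#.. => #  t=1,i=10
  [19] #..## => .  t=0,i=20
  [18] #..#. => .  t=0,i=17
  [17] #...# => #  t=0,i=7
  [16] #.... => .  t=0,i=11
  [15] .#### => #  t=0,i=1
  [14] .###. => .  t=2,i=4
  [13] .##.# => #  t=1,i=8
  [12] .##.. => .  t=0,i=15
  [11] .#.## => .  t=1,i=6
  [10] .#.#. => .  t=1,i=15
  [9] .#..# => #  t=0,i=19
  [8] .#... => #  t=0,i=10
  [7] ..### => #  t=0,i=0
  [6] ..##. => #  t=0,i=14
  [5] ..#.# => #  t=1,i=5
  [4] ..#.. => .  t=0,i=9
  [3] ...## => .  t=0,i=13
  [2] ...#. => #  t=0,i=8
  [1] ....# => .  t=0,i=12
  [0] ..... => #  t=6,i=16
  bits 00110010000100101010001111100101 = 840082405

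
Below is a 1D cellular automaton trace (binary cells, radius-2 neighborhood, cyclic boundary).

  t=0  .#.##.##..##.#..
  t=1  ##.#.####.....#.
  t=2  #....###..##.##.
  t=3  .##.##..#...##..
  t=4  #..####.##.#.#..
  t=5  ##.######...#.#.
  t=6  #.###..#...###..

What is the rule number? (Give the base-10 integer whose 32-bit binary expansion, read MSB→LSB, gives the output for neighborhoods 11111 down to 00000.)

1791072189

  nb #####: next=.  (t=5,i=5, bit31=0)
  nb ####.: next=#  (t=1,i=7, bit30=1)
  nb ###.#: next=#  (t=4,i=6, bit29=1)
  nb ###..: next=.  (t=1,i=8, bit28=0)
  nb ##.##: next=#  (t=0,i=5, bit27=1)
  nb ##.#.: next=.  (t=0,i=12, bit26=0)
  nb ##..#: next=#  (t=0,i=8, bit25=1)
  nb ##...: next=.  (t=1,i=9, bit24=0)
  nb #.###: next=#  (t=1,i=5, bit23=1)
  nb #.##.: next=#  (t=0,i=3, bit22=1)
  nb #.#.#: next=.  (t=1,i=3, bit21=0)
  nb #.#..: next=.  (t=0,i=13, bit20=0)
  nb #..##: next=.  (t=0,i=9, bit19=0)
  nb #..#.: next=.  (t=3,i=7, bit18=0)
  nb #...#: next=.  (t=0,i=15, bit17=0)
  nb #....: next=#  (t=1,i=10, bit16=1)
  nb .####: next=#  (t=1,i=6, bit15=1)
  nb .###.: next=.  (t=2,i=6, bit14=0)
  nb .##.#: next=.  (t=0,i=4, bit13=0)
  nb .##..: next=#  (t=0,i=7, bit12=1)
  nb .#.##: next=.  (t=0,i=2, bit11=0)
  nb .#.#.: next=#  (t=4,i=12, bit10=1)
  nb .#..#: next=#  (t=4,i=1, bit9=1)
  nb .#...: next=#  (t=0,i=14, bit8=1)
  nb ..###: next=#  (t=2,i=5, bit7=1)
  nb ..##.: next=.  (t=0,i=10, bit6=0)
  nb ..#.#: next=#  (t=0,i=1, bit5=1)
  nb ..#..: next=#  (t=3,i=8, bit4=1)
  nb ...##: next=#  (t=2,i=4, bit3=1)
  nb ...#.: next=#  (t=0,i=0, bit2=1)
  nb ....#: next=.  (t=1,i=12, bit1=0)
  nb .....: next=#  (t=1,i=11, bit0=1)
  bits 01101010110000011001011110111101 = 1791072189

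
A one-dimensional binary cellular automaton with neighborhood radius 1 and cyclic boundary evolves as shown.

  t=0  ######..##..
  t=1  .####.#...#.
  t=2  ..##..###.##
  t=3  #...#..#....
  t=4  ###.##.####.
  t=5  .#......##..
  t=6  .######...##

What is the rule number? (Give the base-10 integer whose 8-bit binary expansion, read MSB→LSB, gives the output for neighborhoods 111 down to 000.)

  nb ###: next=#  (t=0,i=1, bit7=1)
  nb ##.: next=.  (t=0,i=5, bit6=0)
  nb #.#: next=.  (t=1,i=5, bit5=0)
  nb #..: next=#  (t=0,i=6, bit4=1)
  nb .##: next=.  (t=0,i=0, bit3=0)
  nb .#.: next=#  (t=1,i=6, bit2=1)
  nb ..#: next=.  (t=0,i=7, bit1=0)
  nb ...: next=#  (t=1,i=8, bit0=1)
  bits 10010101 = 149

149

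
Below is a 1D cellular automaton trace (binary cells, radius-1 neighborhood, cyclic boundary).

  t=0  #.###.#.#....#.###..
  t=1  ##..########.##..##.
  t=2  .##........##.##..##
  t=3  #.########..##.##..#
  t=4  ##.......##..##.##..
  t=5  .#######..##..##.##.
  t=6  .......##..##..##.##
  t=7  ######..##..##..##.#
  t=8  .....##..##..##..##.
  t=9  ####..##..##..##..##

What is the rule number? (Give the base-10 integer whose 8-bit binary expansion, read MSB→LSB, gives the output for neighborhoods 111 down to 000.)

117

  nb ###: next=.  (t=0,i=3, bit7=0)
  nb ##.: next=#  (t=0,i=4, bit6=1)
  nb #.#: next=#  (t=0,i=1, bit5=1)
  nb #..: next=#  (t=0,i=9, bit4=1)
  nb .##: next=.  (t=0,i=2, bit3=0)
  nb .#.: next=#  (t=0,i=0, bit2=1)
  nb ..#: next=.  (t=0,i=12, bit1=0)
  nb ...: next=#  (t=0,i=10, bit0=1)
  bits 01110101 = 117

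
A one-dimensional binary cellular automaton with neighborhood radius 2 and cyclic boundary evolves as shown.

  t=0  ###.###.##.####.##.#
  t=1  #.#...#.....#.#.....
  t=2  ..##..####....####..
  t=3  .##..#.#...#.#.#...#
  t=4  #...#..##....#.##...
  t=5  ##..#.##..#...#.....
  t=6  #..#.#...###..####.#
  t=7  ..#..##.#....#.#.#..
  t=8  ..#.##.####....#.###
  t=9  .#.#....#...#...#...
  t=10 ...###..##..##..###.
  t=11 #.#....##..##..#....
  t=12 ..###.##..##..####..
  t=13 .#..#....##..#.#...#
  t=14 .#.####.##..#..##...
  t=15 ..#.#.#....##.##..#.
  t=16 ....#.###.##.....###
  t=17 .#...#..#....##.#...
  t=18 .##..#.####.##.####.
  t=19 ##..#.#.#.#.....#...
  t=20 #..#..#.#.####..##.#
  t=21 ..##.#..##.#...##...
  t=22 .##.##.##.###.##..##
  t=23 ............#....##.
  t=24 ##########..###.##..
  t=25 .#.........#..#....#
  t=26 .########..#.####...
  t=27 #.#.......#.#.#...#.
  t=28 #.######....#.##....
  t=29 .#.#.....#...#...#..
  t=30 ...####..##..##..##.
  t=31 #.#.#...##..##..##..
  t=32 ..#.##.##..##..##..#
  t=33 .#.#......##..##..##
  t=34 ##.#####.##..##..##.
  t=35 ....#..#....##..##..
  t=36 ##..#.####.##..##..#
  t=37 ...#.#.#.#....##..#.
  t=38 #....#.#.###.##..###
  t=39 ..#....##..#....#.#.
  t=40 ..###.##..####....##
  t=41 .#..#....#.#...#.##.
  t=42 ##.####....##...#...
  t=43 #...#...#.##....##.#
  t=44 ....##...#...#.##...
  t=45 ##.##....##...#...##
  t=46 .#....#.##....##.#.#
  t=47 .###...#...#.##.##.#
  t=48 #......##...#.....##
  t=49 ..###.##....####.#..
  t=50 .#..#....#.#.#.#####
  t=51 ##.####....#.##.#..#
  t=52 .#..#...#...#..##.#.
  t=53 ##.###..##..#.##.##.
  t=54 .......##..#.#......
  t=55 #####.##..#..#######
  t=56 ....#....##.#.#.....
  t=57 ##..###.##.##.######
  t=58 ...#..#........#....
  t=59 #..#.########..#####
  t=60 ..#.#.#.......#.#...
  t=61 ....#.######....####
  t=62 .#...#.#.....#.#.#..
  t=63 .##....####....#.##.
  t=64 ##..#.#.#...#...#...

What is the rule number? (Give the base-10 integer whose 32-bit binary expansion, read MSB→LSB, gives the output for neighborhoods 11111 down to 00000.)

  ##### -> .   bit 31 = 0  t=24,i=2
  ####. -> .   bit 30 = 0  t=0,i=1
  ###.# -> #   bit 29 = 1  t=0,i=2
  ###.. -> .   bit 28 = 0  t=2,i=9
  ##.## -> .   bit 27 = 0  t=0,i=3
  ##.#. -> #   bit 26 = 1  t=7,i=7
  ##..# -> .   bit 25 = 0  t=2,i=4
  ##... -> .   bit 24 = 0  t=2,i=10
  #.### -> .   bit 23 = 0  t=0,i=4
  #.##. -> .   bit 22 = 0  t=0,i=8
  #.#.# -> #   bit 21 = 1  t=3,i=13
  #.#.. -> #   bit 20 = 1  t=1,i=2
  #..## -> #   bit 19 = 1  t=2,i=5
  #..#. -> #   bit 18 = 1  t=3,i=4
  #...# -> .   bit 17 = 0  t=1,i=4
  #.... -> #   bit 16 = 1  t=1,i=8
  .#### -> #   bit 15 = 1  t=0,i=0
  .###. -> .   bit 14 = 0  t=0,i=5
  .##.# -> .   bit 13 = 0  t=0,i=9
  .##.. -> .   bit 12 = 0  t=2,i=3
  .#.## -> #   bit 11 = 1  t=3,i=0
  .#.#. -> .   bit 10 = 0  t=1,i=1
  .#..# -> .   bit 9 = 0  t=4,i=5
  .#... -> #   bit 8 = 1  t=1,i=3
  ..### -> .   bit 7 = 0  t=2,i=6
  ..##. -> #   bit 6 = 1  t=2,i=2
  ..#.# -> .   bit 5 = 0  t=1,i=0
  ..#.. -> #   bit 4 = 1  t=1,i=6
  ...## -> #   bit 3 = 1  t=2,i=1
  ...#. -> .   bit 2 = 0  t=1,i=5
  ....# -> .   bit 1 = 0  t=1,i=10
  ..... -> #   bit 0 = 1  t=1,i=9
  bits 00100100001111011000100101011001 = 608012633

608012633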